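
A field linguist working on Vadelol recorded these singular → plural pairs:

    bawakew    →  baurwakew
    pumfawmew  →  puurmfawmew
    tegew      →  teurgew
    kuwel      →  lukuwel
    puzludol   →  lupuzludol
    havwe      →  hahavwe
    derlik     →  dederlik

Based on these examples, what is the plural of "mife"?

mimife

bawakew and kuwel both have last vowel 'e' yet inflect differently (baurwakew, lukuwel), so the last vowel is not what conditions the rule; the final letter is.
"mife" ends in -e. The one such stem in the data (havwe → hahavwe) repeats the first consonant+vowel as a prefix (as does derlik), so the same rule applies.
The other patterns: stems ending in -w insert -ur- after the first vowel; stems ending in -l add the prefix lu-.
So mife → mimife.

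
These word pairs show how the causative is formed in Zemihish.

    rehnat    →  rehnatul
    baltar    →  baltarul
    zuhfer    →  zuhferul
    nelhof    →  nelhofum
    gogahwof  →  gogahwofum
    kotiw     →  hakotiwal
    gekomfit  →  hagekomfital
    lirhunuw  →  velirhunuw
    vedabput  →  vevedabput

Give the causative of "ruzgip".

"ruzgip" has last vowel 'i'. The stems whose last vowel is 'i' (kotiw → hakotiwal, gekomfit → hagekomfital) add ha- … -al around the stem.
The other patterns: stems whose last vowel is 'a' or 'e' add -ul; stems whose last vowel is 'o' add -um; stems whose last vowel is 'u' add the prefix ve-.
So ruzgip → haruzgipal.

haruzgipal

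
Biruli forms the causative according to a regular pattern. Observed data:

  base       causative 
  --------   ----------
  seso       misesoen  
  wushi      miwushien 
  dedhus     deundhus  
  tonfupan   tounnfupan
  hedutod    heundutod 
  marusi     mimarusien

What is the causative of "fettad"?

hedutod and seso both have last vowel 'o' yet inflect differently (heundutod, misesoen), so the last vowel is not what conditions the rule; whether the stem ends in a vowel or a consonant is.
"fettad" ends in a consonant. The stems ending in a consonant (tonfupan → tounnfupan, hedutod → heundutod, dedhus → deundhus) insert -un- after the first vowel.
The other pattern: stems ending in a vowel add mi- … -en around the stem.
So fettad → feunttad.

feunttad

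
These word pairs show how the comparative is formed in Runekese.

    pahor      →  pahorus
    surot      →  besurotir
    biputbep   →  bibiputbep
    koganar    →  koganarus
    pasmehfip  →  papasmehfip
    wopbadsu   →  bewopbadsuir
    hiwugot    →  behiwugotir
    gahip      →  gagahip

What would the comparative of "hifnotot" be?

behifnototir

hiwugot and pahor both have last vowel 'o' yet inflect differently (behiwugotir, pahorus), so the last vowel is not what conditions the rule; the final letter is.
"hifnotot" ends in -t. The stems ending in -t (hiwugot → behiwugotir, surot → besurotir) add be- … -ir around the stem.
So hifnotot → behifnototir.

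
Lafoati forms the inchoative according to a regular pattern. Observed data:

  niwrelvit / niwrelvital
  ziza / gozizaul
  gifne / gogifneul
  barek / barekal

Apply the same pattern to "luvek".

gifne and barek both have last vowel 'e' yet inflect differently (gogifneul, barekal), so the last vowel is not what conditions the rule; whether the stem ends in a vowel or a consonant is.
"luvek" ends in a consonant. The stems ending in a consonant (niwrelvit → niwrelvital, barek → barekal) add -al.
The other pattern: stems ending in a vowel add go- … -ul around the stem.
So luvek → luvekal.

luvekal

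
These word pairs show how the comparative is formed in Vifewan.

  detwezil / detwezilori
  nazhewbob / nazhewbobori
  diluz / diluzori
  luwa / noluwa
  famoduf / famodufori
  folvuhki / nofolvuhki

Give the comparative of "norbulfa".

nonorbulfa

"norbulfa" ends in a vowel. The stems ending in a vowel (folvuhki → nofolvuhki, luwa → noluwa) add the prefix no-.
The other pattern: stems ending in a consonant add -ori.
So norbulfa → nonorbulfa.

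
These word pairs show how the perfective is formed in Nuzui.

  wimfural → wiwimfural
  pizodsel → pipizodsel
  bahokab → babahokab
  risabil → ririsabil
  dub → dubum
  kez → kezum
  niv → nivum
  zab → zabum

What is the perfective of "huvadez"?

bahokab and dub both end in -b yet inflect differently (babahokab, dubum), so the final letter is not what conditions the rule; the number of vowels is.
"huvadez" has 3 vowels. The stems with 3 vowels (wimfural → wiwimfural, pizodsel → pipizodsel, bahokab → babahokab) repeat the first consonant+vowel as a prefix.
The other pattern: stems with 1 vowel add -um.
So huvadez → huhuvadez.

huhuvadez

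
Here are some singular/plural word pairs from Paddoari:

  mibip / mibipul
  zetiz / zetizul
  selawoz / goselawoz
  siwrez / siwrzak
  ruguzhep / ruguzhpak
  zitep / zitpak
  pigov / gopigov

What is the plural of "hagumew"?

mibip and ruguzhep both end in -p yet inflect differently (mibipul, ruguzhpak), so the final letter is not what conditions the rule; the last vowel is.
"hagumew" has last vowel 'e'. The stems whose last vowel is 'e' (ruguzhep → ruguzhpak, siwrez → siwrzak, zitep → zitpak) delete the last vowel and add -ak.
So hagumew → hagumwak.

hagumwak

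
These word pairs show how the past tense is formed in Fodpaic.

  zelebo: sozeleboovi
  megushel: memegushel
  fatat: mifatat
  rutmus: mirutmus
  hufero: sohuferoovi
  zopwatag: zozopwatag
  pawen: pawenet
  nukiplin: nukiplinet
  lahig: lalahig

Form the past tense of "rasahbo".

nukiplin and lahig both have last vowel 'i' yet inflect differently (nukiplinet, lalahig), so the last vowel is not what conditions the rule; the final letter is.
"rasahbo" ends in -o. The stems ending in -o (hufero → sohuferoovi, zelebo → sozeleboovi) add so- … -ovi around the stem.
The other patterns: stems ending in -s or -t add the prefix mi-; stems ending in -n add -et; stems ending in -g or -l repeat the first consonant+vowel as a prefix.
So rasahbo → sorasahboovi.

sorasahboovi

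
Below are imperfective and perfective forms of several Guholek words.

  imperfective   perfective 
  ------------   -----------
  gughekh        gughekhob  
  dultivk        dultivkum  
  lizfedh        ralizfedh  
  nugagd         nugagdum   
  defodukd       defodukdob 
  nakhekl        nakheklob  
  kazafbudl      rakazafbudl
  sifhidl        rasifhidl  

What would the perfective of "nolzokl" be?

nolzoklob

gughekh and lizfedh both end in -h yet inflect differently (gughekhob, ralizfedh), so the final letter is not what conditions the rule; the second-to-last letter is.
"nolzokl" has second-to-last letter 'k'. The stems whose second-to-last letter is 'k' (gughekh → gughekhob, defodukd → defodukdob, nakhekl → nakheklob) add -ob.
The other patterns: stems whose second-to-last letter is 'd' add the prefix ra-; stems whose second-to-last letter is 'g' or 'v' add -um.
So nolzokl → nolzoklob.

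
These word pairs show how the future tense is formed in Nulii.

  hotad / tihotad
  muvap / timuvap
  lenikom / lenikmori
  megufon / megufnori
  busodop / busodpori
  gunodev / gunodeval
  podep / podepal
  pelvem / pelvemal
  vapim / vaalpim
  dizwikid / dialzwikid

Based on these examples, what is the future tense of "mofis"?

muvap and busodop both end in -p yet inflect differently (timuvap, busodpori), so the final letter is not what conditions the rule; the last vowel is.
"mofis" has last vowel 'i'. The stems whose last vowel is 'i' (vapim → vaalpim, dizwikid → dialzwikid) insert -al- after the first vowel.
So mofis → moalfis.

moalfis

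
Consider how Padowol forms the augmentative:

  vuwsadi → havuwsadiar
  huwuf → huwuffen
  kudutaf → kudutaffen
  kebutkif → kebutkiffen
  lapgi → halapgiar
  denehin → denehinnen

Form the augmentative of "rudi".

harudiar

"rudi" ends in a vowel. The stems ending in a vowel (lapgi → halapgiar, vuwsadi → havuwsadiar) add ha- … -ar around the stem.
The other pattern: stems ending in a consonant double the final consonant and add -en.
So rudi → harudiar.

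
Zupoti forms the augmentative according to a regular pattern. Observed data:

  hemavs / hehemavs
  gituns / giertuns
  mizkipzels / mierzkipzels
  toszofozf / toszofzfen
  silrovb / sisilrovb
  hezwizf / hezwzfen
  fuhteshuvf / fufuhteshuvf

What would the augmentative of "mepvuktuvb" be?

hezwizf and fuhteshuvf both end in -f yet inflect differently (hezwzfen, fufuhteshuvf), so the final letter is not what conditions the rule; the second-to-last letter is.
"mepvuktuvb" has second-to-last letter 'v'. The stems whose second-to-last letter is 'v' (silrovb → sisilrovb, fuhteshuvf → fufuhteshuvf, hemavs → hehemavs) repeat the first consonant+vowel as a prefix.
The other patterns: stems whose second-to-last letter is 'z' delete the last vowel and add -en; stems whose second-to-last letter is 'l' or 'n' insert -er- after the first vowel.
So mepvuktuvb → memepvuktuvb.

memepvuktuvb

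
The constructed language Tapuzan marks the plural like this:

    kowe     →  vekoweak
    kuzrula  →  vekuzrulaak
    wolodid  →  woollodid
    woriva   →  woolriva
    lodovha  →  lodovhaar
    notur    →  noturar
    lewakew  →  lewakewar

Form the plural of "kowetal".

vekowetalak

"kowetal" begins with k-. The stems beginning with k- (kowe → vekoweak, kuzrula → vekuzrulaak) add ve- … -ak around the stem.
So kowetal → vekowetalak.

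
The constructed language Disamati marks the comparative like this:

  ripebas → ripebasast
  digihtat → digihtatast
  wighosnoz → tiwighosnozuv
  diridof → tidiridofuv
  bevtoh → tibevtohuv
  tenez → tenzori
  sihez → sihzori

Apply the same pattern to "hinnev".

wighosnoz and tenez both end in -z yet inflect differently (tiwighosnozuv, tenzori), so the final letter is not what conditions the rule; the last vowel is.
"hinnev" has last vowel 'e'. The stems whose last vowel is 'e' (tenez → tenzori, sihez → sihzori) delete the last vowel and add -ori.
The other patterns: stems whose last vowel is 'a' add -ast; stems whose last vowel is 'o' add ti- … -uv around the stem.
So hinnev → hinnvori.

hinnvori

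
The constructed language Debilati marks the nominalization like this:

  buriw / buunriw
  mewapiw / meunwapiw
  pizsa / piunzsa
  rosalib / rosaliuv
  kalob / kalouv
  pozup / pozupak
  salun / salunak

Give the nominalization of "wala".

waunla

buriw and rosalib both have last vowel 'i' yet inflect differently (buunriw, rosaliuv), so the last vowel is not what conditions the rule; the final letter is.
"wala" ends in -a. The one such stem in the data (pizsa → piunzsa) inserts -un- after the first vowel (as do buriw, mewapiw), so the same rule applies.
So wala → waunla.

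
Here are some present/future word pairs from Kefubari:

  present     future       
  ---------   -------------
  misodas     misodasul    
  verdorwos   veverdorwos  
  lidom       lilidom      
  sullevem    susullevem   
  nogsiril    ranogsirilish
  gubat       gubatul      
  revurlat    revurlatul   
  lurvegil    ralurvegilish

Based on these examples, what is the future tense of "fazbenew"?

misodas and verdorwos both end in -s yet inflect differently (misodasul, veverdorwos), so the final letter is not what conditions the rule; the last vowel is.
"fazbenew" has last vowel 'e'. The one such stem in the data (sullevem → susullevem) repeats the first consonant+vowel as a prefix (as do verdorwos, lidom), so the same rule applies.
The other patterns: stems whose last vowel is 'i' add ra- … -ish around the stem; stems whose last vowel is 'a' add -ul.
So fazbenew → fafazbenew.

fafazbenew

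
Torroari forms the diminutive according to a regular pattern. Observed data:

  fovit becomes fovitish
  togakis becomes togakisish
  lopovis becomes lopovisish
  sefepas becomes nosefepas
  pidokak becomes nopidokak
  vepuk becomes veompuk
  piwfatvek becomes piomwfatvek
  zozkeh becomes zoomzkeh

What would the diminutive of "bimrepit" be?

bimrepitish

togakis and sefepas both end in -s yet inflect differently (togakisish, nosefepas), so the final letter is not what conditions the rule; the last vowel is.
"bimrepit" has last vowel 'i'. The stems whose last vowel is 'i' (fovit → fovitish, togakis → togakisish, lopovis → lopovisish) add -ish.
So bimrepit → bimrepitish.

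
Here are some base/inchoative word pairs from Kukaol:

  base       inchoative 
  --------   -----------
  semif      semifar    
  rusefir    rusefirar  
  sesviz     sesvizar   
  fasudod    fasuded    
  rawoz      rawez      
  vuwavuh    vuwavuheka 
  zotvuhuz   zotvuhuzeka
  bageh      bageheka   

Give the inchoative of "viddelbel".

"viddelbel" has last vowel 'e'. The one such stem in the data (bageh → bageheka) adds -eka, so the same rule applies.
So viddelbel → viddelbeleka.

viddelbeleka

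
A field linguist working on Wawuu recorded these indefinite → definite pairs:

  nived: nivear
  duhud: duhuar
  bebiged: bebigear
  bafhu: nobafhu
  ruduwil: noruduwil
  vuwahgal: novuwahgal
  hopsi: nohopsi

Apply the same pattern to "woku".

"woku" ends in -u. The one such stem in the data (bafhu → nobafhu) adds the prefix no-, so the same rule applies.
The other pattern: stems ending in -d drop the final letter and add -ar.
So woku → nowoku.

nowoku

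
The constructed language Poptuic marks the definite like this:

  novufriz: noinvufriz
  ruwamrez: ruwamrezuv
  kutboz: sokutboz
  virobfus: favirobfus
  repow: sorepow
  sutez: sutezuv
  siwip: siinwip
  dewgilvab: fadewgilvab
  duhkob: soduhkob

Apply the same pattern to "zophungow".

sozophungow

ruwamrez and kutboz both end in -z yet inflect differently (ruwamrezuv, sokutboz), so the final letter is not what conditions the rule; the last vowel is.
"zophungow" has last vowel 'o'. The stems whose last vowel is 'o' (kutboz → sokutboz, duhkob → soduhkob, repow → sorepow) add the prefix so-.
So zophungow → sozophungow.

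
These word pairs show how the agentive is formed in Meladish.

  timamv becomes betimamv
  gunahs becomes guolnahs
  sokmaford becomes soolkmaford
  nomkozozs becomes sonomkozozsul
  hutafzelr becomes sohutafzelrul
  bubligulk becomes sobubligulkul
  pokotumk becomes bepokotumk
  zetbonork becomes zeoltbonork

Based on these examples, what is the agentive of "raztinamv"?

zetbonork and pokotumk both end in -k yet inflect differently (zeoltbonork, bepokotumk), so the final letter is not what conditions the rule; the second-to-last letter is.
"raztinamv" has second-to-last letter 'm'. The stems whose second-to-last letter is 'm' (pokotumk → bepokotumk, timamv → betimamv) add the prefix be-.
So raztinamv → beraztinamv.

beraztinamv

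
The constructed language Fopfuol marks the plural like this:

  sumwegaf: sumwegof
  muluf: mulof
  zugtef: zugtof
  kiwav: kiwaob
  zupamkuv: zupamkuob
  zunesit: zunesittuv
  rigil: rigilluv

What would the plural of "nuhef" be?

nuhof

sumwegaf and kiwav both have last vowel 'a' yet inflect differently (sumwegof, kiwaob), so the last vowel is not what conditions the rule; the final letter is.
"nuhef" ends in -f. The stems ending in -f (sumwegaf → sumwegof, muluf → mulof, zugtef → zugtof) change the last vowel to 'o'.
The other patterns: stems ending in -v drop the final letter and add -ob; stems ending in -l or -t double the final consonant and add -uv.
So nuhef → nuhof.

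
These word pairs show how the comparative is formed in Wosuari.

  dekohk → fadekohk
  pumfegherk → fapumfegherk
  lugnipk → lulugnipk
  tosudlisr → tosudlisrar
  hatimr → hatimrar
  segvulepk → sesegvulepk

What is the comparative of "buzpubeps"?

lugnipk and pumfegherk both end in -k yet inflect differently (lulugnipk, fapumfegherk), so the final letter is not what conditions the rule; the second-to-last letter is.
"buzpubeps" has second-to-last letter 'p'. The stems whose second-to-last letter is 'p' (lugnipk → lulugnipk, segvulepk → sesegvulepk) repeat the first consonant+vowel as a prefix.
The other patterns: stems whose second-to-last letter is 'm' or 's' add -ar; stems whose second-to-last letter is 'h' or 'r' add the prefix fa-.
So buzpubeps → bubuzpubeps.

bubuzpubeps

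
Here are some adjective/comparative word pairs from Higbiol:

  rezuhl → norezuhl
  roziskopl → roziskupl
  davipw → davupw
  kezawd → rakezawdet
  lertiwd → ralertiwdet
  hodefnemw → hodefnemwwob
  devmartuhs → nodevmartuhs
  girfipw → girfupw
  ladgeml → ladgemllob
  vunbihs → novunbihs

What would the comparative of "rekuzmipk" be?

"rekuzmipk" has second-to-last letter 'p'. The stems whose second-to-last letter is 'p' (davipw → davupw, roziskopl → roziskupl, girfipw → girfupw) change the last vowel to 'u'.
The other patterns: stems whose second-to-last letter is 'h' add the prefix no-; stems whose second-to-last letter is 'm' double the final consonant and add -ob; stems whose second-to-last letter is 'w' add ra- … -et around the stem.
So rekuzmipk → rekuzmupk.

rekuzmupk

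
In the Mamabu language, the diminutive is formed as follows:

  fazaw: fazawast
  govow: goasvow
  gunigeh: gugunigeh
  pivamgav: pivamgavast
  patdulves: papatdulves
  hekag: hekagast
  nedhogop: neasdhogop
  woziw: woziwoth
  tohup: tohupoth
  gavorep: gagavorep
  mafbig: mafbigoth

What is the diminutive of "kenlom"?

fazaw and woziw both end in -w yet inflect differently (fazawast, woziwoth), so the final letter is not what conditions the rule; the last vowel is.
"kenlom" has last vowel 'o'. The stems whose last vowel is 'o' (govow → goasvow, nedhogop → neasdhogop) insert -as- after the first vowel.
The other patterns: stems whose last vowel is 'a' add -ast; stems whose last vowel is 'i' or 'u' add -oth; stems whose last vowel is 'e' repeat the first consonant+vowel as a prefix.
So kenlom → keasnlom.

keasnlom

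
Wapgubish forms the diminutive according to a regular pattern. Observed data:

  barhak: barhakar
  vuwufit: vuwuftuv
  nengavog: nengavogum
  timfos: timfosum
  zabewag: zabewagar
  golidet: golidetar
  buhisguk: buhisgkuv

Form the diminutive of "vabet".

nengavog and zabewag both end in -g yet inflect differently (nengavogum, zabewagar), so the final letter is not what conditions the rule; the last vowel is.
"vabet" has last vowel 'e'. The one such stem in the data (golidet → golidetar) adds -ar, so the same rule applies.
The other patterns: stems whose last vowel is 'o' add -um; stems whose last vowel is 'i' or 'u' delete the last vowel and add -uv.
So vabet → vabetar.

vabetar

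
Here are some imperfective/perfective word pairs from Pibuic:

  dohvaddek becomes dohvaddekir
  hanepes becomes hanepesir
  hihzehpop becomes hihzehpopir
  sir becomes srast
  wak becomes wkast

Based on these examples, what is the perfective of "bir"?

dohvaddek and wak both end in -k yet inflect differently (dohvaddekir, wkast), so the final letter is not what conditions the rule; the number of vowels is.
"bir" has 1 vowel. The stems with 1 vowel (sir → srast, wak → wkast) delete the last vowel and add -ast.
The other pattern: stems with 3 vowels add -ir.
So bir → brast.

brast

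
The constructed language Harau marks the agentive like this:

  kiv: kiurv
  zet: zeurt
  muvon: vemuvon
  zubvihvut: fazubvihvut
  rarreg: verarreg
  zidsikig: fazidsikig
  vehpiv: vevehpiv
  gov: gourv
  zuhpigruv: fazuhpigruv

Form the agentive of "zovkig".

gov and vehpiv both end in -v yet inflect differently (gourv, vevehpiv), so the final letter is not what conditions the rule; the number of vowels is.
"zovkig" has 2 vowels. The stems with 2 vowels (muvon → vemuvon, rarreg → verarreg, vehpiv → vevehpiv) add the prefix ve-.
The other patterns: stems with 1 vowel insert -ur- after the first vowel; stems with 3 vowels add the prefix fa-.
So zovkig → vezovkig.

vezovkig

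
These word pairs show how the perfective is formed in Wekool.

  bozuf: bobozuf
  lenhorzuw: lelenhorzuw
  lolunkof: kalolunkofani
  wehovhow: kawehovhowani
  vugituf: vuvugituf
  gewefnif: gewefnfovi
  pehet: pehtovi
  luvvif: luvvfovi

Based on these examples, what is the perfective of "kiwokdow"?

lolunkof and bozuf both end in -f yet inflect differently (kalolunkofani, bobozuf), so the final letter is not what conditions the rule; the last vowel is.
"kiwokdow" has last vowel 'o'. The stems whose last vowel is 'o' (lolunkof → kalolunkofani, wehovhow → kawehovhowani) add ka- … -ani around the stem.
The other patterns: stems whose last vowel is 'u' repeat the first consonant+vowel as a prefix; stems whose last vowel is 'e' or 'i' delete the last vowel and add -ovi.
So kiwokdow → kakiwokdowani.

kakiwokdowani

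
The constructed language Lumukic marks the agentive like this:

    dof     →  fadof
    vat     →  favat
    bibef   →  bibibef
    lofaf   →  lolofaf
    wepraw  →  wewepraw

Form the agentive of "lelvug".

lelelvug

"lelvug" has 2 vowels. The stems with 2 vowels (bibef → bibibef, wepraw → wewepraw, lofaf → lolofaf) repeat the first consonant+vowel as a prefix.
The other pattern: stems with 1 vowel add the prefix fa-.
So lelvug → lelelvug.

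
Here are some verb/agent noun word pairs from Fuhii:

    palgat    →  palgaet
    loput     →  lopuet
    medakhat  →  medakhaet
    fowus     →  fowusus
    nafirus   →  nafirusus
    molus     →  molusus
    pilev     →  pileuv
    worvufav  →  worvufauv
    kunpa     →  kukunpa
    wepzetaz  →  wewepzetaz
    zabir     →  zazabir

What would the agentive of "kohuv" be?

kohuuv

loput and fowus both have last vowel 'u' yet inflect differently (lopuet, fowusus), so the last vowel is not what conditions the rule; the final letter is.
"kohuv" ends in -v. The stems ending in -v (pilev → pileuv, worvufav → worvufauv) drop the final letter and add -uv.
So kohuv → kohuuv.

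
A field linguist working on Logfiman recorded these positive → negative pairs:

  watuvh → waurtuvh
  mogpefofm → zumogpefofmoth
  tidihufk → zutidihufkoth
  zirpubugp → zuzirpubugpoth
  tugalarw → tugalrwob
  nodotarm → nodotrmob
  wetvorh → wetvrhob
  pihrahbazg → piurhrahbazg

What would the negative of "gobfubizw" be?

nodotarm and mogpefofm both end in -m yet inflect differently (nodotrmob, zumogpefofmoth), so the final letter is not what conditions the rule; the second-to-last letter is.
"gobfubizw" has second-to-last letter 'z'. The one such stem in the data (pihrahbazg → piurhrahbazg) inserts -ur- after the first vowel (as does watuvh), so the same rule applies.
The other patterns: stems whose second-to-last letter is 'r' delete the last vowel and add -ob; stems whose second-to-last letter is 'f' or 'g' add zu- … -oth around the stem.
So gobfubizw → gourbfubizw.

gourbfubizw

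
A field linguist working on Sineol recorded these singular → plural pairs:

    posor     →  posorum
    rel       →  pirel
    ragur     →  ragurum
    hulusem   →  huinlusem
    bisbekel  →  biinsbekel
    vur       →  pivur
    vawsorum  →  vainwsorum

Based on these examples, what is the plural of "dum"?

"dum" has 1 vowel. The stems with 1 vowel (vur → pivur, rel → pirel) add the prefix pi-.
The other patterns: stems with 2 vowels add -um; stems with 3 vowels insert -in- after the first vowel.
So dum → pidum.

pidum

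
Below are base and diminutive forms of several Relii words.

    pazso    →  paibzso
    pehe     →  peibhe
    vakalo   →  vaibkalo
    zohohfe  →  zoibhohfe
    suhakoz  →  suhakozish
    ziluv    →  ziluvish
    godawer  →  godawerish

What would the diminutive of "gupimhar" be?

gupimharish

pazso and suhakoz both have last vowel 'o' yet inflect differently (paibzso, suhakozish), so the last vowel is not what conditions the rule; whether the stem ends in a vowel or a consonant is.
"gupimhar" ends in a consonant. The stems ending in a consonant (suhakoz → suhakozish, ziluv → ziluvish, godawer → godawerish) add -ish.
The other pattern: stems ending in a vowel insert -ib- after the first vowel.
So gupimhar → gupimharish.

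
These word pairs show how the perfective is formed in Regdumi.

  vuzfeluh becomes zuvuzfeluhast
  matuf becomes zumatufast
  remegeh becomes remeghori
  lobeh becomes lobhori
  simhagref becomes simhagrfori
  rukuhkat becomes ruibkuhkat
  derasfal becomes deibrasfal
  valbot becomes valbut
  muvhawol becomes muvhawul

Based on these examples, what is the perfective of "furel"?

furlori

vuzfeluh and remegeh both end in -h yet inflect differently (zuvuzfeluhast, remeghori), so the final letter is not what conditions the rule; the last vowel is.
"furel" has last vowel 'e'. The stems whose last vowel is 'e' (remegeh → remeghori, lobeh → lobhori, simhagref → simhagrfori) delete the last vowel and add -ori.
So furel → furlori.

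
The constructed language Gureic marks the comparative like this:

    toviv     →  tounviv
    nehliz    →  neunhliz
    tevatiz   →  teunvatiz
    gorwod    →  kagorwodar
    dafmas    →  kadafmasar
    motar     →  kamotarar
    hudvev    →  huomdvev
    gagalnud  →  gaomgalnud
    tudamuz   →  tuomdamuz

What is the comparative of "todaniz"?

toundaniz

"todaniz" has last vowel 'i'. The stems whose last vowel is 'i' (toviv → tounviv, nehliz → neunhliz, tevatiz → teunvatiz) insert -un- after the first vowel.
The other patterns: stems whose last vowel is 'a' or 'o' add ka- … -ar around the stem; stems whose last vowel is 'e' or 'u' insert -om- after the first vowel.
So todaniz → toundaniz.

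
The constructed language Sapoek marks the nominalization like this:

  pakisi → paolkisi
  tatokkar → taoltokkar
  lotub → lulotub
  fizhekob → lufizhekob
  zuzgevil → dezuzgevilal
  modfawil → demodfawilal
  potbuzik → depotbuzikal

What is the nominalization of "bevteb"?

lubevteb

pakisi and zuzgevil both have last vowel 'i' yet inflect differently (paolkisi, dezuzgevilal), so the last vowel is not what conditions the rule; the final letter is.
"bevteb" ends in -b. The stems ending in -b (lotub → lulotub, fizhekob → lufizhekob) add the prefix lu-.
The other patterns: stems ending in -i or -r insert -ol- after the first vowel; stems ending in -k or -l add de- … -al around the stem.
So bevteb → lubevteb.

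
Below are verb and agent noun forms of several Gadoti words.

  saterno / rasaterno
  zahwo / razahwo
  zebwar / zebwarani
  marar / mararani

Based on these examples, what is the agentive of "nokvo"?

ranokvo

"nokvo" ends in a vowel. The stems ending in a vowel (zahwo → razahwo, saterno → rasaterno) add the prefix ra-.
The other pattern: stems ending in a consonant add -ani.
So nokvo → ranokvo.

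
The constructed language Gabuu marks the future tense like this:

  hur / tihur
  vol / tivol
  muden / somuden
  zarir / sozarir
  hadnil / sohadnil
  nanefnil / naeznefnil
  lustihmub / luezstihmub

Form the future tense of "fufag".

sofufag

hur and zarir both end in -r yet inflect differently (tihur, sozarir), so the final letter is not what conditions the rule; the number of vowels is.
"fufag" has 2 vowels. The stems with 2 vowels (muden → somuden, zarir → sozarir, hadnil → sohadnil) add the prefix so-.
The other patterns: stems with 1 vowel add the prefix ti-; stems with 3 vowels insert -ez- after the first vowel.
So fufag → sofufag.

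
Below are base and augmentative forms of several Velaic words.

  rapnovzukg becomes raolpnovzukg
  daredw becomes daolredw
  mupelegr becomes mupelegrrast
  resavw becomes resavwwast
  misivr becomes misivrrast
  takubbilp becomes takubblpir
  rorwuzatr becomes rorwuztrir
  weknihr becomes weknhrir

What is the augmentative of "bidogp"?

daredw and resavw both end in -w yet inflect differently (daolredw, resavwwast), so the final letter is not what conditions the rule; the second-to-last letter is.
"bidogp" has second-to-last letter 'g'. The one such stem in the data (mupelegr → mupelegrrast) doubles the final consonant and adds -ast (as do resavw, misivr), so the same rule applies.
So bidogp → bidogppast.

bidogppast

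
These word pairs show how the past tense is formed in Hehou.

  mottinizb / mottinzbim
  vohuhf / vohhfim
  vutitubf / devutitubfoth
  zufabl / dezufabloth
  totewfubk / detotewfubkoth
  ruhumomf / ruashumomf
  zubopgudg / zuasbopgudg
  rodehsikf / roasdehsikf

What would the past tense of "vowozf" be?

"vowozf" has second-to-last letter 'z'. The one such stem in the data (mottinizb → mottinzbim) deletes the last vowel and adds -im (as does vohuhf), so the same rule applies.
So vowozf → vowzfim.

vowzfim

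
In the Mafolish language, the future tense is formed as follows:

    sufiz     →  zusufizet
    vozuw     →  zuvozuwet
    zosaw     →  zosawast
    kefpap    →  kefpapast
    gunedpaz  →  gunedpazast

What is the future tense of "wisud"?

gunedpaz and sufiz both end in -z yet inflect differently (gunedpazast, zusufizet), so the final letter is not what conditions the rule; the last vowel is.
"wisud" has last vowel 'u'. The one such stem in the data (vozuw → zuvozuwet) adds zu- … -et around the stem, so the same rule applies.
The other pattern: stems whose last vowel is 'a' add -ast.
So wisud → zuwisudet.

zuwisudet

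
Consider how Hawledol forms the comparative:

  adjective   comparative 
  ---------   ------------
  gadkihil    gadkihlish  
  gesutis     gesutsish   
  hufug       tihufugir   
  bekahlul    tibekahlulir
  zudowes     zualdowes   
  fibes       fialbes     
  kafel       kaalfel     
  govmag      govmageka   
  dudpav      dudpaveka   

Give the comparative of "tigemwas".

tigemwaseka

gadkihil and bekahlul both end in -l yet inflect differently (gadkihlish, tibekahlulir), so the final letter is not what conditions the rule; the last vowel is.
"tigemwas" has last vowel 'a'. The stems whose last vowel is 'a' (govmag → govmageka, dudpav → dudpaveka) add -eka.
So tigemwas → tigemwaseka.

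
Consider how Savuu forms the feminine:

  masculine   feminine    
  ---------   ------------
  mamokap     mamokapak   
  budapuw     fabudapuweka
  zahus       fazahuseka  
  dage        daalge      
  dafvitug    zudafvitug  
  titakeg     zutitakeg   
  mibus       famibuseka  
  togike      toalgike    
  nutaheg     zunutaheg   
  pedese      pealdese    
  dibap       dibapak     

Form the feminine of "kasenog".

zukasenog

titakeg and dage both have last vowel 'e' yet inflect differently (zutitakeg, daalge), so the last vowel is not what conditions the rule; the final letter is.
"kasenog" ends in -g. The stems ending in -g (dafvitug → zudafvitug, titakeg → zutitakeg, nutaheg → zunutaheg) add the prefix zu-.
The other patterns: stems ending in -p add -ak; stems ending in -e insert -al- after the first vowel; stems ending in -s or -w add fa- … -eka around the stem.
So kasenog → zukasenog.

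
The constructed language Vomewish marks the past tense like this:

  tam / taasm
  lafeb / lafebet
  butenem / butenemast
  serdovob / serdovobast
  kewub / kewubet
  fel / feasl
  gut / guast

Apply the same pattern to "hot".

hoast

"hot" has 1 vowel. The stems with 1 vowel (fel → feasl, gut → guast, tam → taasm) insert -as- after the first vowel.
The other patterns: stems with 2 vowels add -et; stems with 3 vowels add -ast.
So hot → hoast.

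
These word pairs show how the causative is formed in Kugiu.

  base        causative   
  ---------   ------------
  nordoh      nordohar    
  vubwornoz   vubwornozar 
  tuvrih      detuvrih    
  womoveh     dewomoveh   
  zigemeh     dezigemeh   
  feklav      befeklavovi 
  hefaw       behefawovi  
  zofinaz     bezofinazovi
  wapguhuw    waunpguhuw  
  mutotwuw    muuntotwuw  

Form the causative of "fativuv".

fauntivuv

nordoh and tuvrih both end in -h yet inflect differently (nordohar, detuvrih), so the final letter is not what conditions the rule; the last vowel is.
"fativuv" has last vowel 'u'. The stems whose last vowel is 'u' (wapguhuw → waunpguhuw, mutotwuw → muuntotwuw) insert -un- after the first vowel.
The other patterns: stems whose last vowel is 'o' add -ar; stems whose last vowel is 'e' or 'i' add the prefix de-; stems whose last vowel is 'a' add be- … -ovi around the stem.
So fativuv → fauntivuv.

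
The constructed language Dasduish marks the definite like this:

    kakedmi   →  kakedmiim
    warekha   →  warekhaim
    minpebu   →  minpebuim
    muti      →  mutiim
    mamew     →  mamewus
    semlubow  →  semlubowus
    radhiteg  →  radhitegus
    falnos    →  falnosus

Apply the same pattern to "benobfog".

minpebu and mamew both begin with m- yet inflect differently (minpebuim, mamewus), so the first letter is not what conditions the rule; whether the stem ends in a vowel or a consonant is.
"benobfog" ends in a consonant. The stems ending in a consonant (mamew → mamewus, semlubow → semlubowus, radhiteg → radhitegus) add -us.
So benobfog → benobfogus.

benobfogus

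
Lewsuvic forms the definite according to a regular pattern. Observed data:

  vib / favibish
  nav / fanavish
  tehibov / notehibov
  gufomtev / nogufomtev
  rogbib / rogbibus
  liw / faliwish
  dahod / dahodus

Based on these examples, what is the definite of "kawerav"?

nokawerav

"kawerav" has 3 vowels. The stems with 3 vowels (tehibov → notehibov, gufomtev → nogufomtev) add the prefix no-.
The other patterns: stems with 1 vowel add fa- … -ish around the stem; stems with 2 vowels add -us.
So kawerav → nokawerav.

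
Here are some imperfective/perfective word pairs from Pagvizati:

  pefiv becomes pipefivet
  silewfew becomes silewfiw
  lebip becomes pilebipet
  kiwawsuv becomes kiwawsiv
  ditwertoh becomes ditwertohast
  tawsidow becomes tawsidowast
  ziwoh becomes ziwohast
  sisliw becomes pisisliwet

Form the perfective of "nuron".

nuronast

tawsidow and sisliw both end in -w yet inflect differently (tawsidowast, pisisliwet), so the final letter is not what conditions the rule; the last vowel is.
"nuron" has last vowel 'o'. The stems whose last vowel is 'o' (ditwertoh → ditwertohast, ziwoh → ziwohast, tawsidow → tawsidowast) add -ast.
The other patterns: stems whose last vowel is 'i' add pi- … -et around the stem; stems whose last vowel is 'e' or 'u' change the last vowel to 'i'.
So nuron → nuronast.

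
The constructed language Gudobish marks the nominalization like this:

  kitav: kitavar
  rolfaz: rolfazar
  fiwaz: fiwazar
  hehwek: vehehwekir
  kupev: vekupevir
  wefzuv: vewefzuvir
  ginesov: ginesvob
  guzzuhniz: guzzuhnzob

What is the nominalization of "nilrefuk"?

kitav and kupev both end in -v yet inflect differently (kitavar, vekupevir), so the final letter is not what conditions the rule; the last vowel is.
"nilrefuk" has last vowel 'u'. The one such stem in the data (wefzuv → vewefzuvir) adds ve- … -ir around the stem, so the same rule applies.
The other patterns: stems whose last vowel is 'a' add -ar; stems whose last vowel is 'i' or 'o' delete the last vowel and add -ob.
So nilrefuk → venilrefukir.

venilrefukir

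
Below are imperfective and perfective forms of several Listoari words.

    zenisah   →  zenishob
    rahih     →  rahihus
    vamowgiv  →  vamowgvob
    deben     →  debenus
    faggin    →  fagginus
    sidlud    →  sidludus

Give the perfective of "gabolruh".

"gabolruh" has 3 vowels. The stems with 3 vowels (vamowgiv → vamowgvob, zenisah → zenishob) delete the last vowel and add -ob.
The other pattern: stems with 2 vowels add -us.
So gabolruh → gabolrhob.

gabolrhob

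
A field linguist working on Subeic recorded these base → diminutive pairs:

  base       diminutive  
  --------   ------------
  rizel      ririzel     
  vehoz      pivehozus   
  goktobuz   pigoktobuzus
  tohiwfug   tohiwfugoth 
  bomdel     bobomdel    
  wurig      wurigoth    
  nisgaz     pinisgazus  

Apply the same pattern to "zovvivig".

zovvivigoth

tohiwfug and goktobuz both have last vowel 'u' yet inflect differently (tohiwfugoth, pigoktobuzus), so the last vowel is not what conditions the rule; the final letter is.
"zovvivig" ends in -g. The stems ending in -g (tohiwfug → tohiwfugoth, wurig → wurigoth) add -oth.
The other patterns: stems ending in -z add pi- … -us around the stem; stems ending in -l repeat the first consonant+vowel as a prefix.
So zovvivig → zovvivigoth.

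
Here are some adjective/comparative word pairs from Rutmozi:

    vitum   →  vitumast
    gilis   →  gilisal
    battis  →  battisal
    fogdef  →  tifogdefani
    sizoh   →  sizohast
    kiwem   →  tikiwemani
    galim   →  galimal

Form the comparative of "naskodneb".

galim and vitum both end in -m yet inflect differently (galimal, vitumast), so the final letter is not what conditions the rule; the last vowel is.
"naskodneb" has last vowel 'e'. The stems whose last vowel is 'e' (kiwem → tikiwemani, fogdef → tifogdefani) add ti- … -ani around the stem.
The other patterns: stems whose last vowel is 'i' add -al; stems whose last vowel is 'o' or 'u' add -ast.
So naskodneb → tinaskodnebani.

tinaskodnebani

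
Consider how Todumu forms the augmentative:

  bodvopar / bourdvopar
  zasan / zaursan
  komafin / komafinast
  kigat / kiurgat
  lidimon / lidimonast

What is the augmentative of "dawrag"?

daurwrag

"dawrag" has last vowel 'a'. The stems whose last vowel is 'a' (kigat → kiurgat, bodvopar → bourdvopar, zasan → zaursan) insert -ur- after the first vowel.
The other pattern: stems whose last vowel is 'i' or 'o' add -ast.
So dawrag → daurwrag.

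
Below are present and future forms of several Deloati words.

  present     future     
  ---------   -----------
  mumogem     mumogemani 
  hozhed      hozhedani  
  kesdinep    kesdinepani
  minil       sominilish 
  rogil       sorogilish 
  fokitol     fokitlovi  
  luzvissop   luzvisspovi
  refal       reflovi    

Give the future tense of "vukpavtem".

"vukpavtem" has last vowel 'e'. The stems whose last vowel is 'e' (mumogem → mumogemani, hozhed → hozhedani, kesdinep → kesdinepani) add -ani.
The other patterns: stems whose last vowel is 'i' add so- … -ish around the stem; stems whose last vowel is 'a' or 'o' delete the last vowel and add -ovi.
So vukpavtem → vukpavtemani.

vukpavtemani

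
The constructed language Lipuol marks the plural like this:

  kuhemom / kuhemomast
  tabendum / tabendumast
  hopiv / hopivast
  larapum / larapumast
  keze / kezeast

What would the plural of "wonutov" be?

Every pair shown (kuhemom → kuhemomast, tabendum → tabendumast, hopiv → hopivast, …) follows the same rule: add -ast.
So wonutov → wonutovast.

wonutovast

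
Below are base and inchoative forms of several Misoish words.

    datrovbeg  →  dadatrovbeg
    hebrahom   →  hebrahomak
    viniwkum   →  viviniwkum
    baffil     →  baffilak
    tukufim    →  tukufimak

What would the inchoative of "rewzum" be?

rerewzum

hebrahom and viniwkum both end in -m yet inflect differently (hebrahomak, viviniwkum), so the final letter is not what conditions the rule; the last vowel is.
"rewzum" has last vowel 'u'. The one such stem in the data (viniwkum → viviniwkum) repeats the first consonant+vowel as a prefix (as does datrovbeg), so the same rule applies.
The other pattern: stems whose last vowel is 'i' or 'o' add -ak.
So rewzum → rerewzum.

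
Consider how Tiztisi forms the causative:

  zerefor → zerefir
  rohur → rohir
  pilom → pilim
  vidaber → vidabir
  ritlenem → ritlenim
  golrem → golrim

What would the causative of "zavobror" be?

Every pair shown (zerefor → zerefir, rohur → rohir, pilom → pilim, …) follows the same rule: change the last vowel to 'i'.
So zavobror → zavobrir.

zavobrir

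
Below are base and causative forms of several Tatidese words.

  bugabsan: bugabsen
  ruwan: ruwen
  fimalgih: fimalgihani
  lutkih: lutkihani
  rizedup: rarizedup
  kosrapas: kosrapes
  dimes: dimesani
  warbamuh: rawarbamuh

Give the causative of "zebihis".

"zebihis" has last vowel 'i'. The stems whose last vowel is 'i' (fimalgih → fimalgihani, lutkih → lutkihani) add -ani.
So zebihis → zebihisani.

zebihisani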